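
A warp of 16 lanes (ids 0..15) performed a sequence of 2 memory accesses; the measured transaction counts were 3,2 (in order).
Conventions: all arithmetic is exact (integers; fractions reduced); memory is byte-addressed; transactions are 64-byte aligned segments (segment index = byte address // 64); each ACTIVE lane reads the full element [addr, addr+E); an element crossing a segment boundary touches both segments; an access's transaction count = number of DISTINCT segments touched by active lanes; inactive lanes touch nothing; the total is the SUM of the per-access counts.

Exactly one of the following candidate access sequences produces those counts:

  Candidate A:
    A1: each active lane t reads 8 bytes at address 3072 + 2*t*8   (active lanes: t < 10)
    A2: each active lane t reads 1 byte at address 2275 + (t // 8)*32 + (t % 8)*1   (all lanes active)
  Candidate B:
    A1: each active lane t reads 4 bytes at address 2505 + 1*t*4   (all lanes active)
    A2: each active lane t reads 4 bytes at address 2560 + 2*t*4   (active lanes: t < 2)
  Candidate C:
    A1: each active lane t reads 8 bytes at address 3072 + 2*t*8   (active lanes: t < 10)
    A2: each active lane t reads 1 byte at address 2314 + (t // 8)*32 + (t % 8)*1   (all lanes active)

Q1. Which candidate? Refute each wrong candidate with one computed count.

B: A1 gives 2 transactions, not 3
C: A2 gives 1 transaction, not 2
A: all counts match (3,2)

Answer: A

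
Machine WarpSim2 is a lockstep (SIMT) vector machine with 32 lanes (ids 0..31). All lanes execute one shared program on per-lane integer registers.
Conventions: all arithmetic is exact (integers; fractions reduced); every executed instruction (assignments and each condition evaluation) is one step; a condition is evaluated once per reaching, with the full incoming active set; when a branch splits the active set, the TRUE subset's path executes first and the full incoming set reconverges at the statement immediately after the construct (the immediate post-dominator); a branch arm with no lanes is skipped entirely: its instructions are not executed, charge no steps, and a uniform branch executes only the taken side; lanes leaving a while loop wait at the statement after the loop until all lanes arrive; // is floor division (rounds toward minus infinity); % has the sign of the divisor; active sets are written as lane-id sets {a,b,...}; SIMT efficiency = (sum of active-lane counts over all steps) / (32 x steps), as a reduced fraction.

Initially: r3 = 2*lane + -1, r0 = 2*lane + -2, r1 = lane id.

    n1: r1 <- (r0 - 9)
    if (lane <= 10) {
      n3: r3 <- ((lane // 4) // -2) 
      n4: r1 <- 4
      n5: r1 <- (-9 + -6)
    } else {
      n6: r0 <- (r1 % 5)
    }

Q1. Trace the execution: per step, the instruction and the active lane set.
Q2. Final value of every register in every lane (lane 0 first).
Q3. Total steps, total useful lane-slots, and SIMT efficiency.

step 0: r1 <- (r0 - 9)               {0,1,2,3,4,5,6,7,8,9,10,11,12,13,14,15,16,17,18,19,20,21,22,23,24,25,26,27,28,29,30,31}
step 1: eval (lane <= 10)            {0,1,2,3,4,5,6,7,8,9,10,11,12,13,14,15,16,17,18,19,20,21,22,23,24,25,26,27,28,29,30,31}
step 2: r3 <- ((lane // 4) // -2)    {0,1,2,3,4,5,6,7,8,9,10}
step 3: r1 <- 4                      {0,1,2,3,4,5,6,7,8,9,10}
step 4: r1 <- (-9 + -6)              {0,1,2,3,4,5,6,7,8,9,10}
step 5: r0 <- (r1 % 5)               {11,12,13,14,15,16,17,18,19,20,21,22,23,24,25,26,27,28,29,30,31}

Answer: 6 steps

r3: 0,0,0,0,-1,-1,-1,-1,-1,-1,-1,21,23,25,27,29,31,33,35,37,39,41,43,45,47,49,51,53,55,57,59,61
r0: -2,0,2,4,6,8,10,12,14,16,18,1,3,0,2,4,1,3,0,2,4,1,3,0,2,4,1,3,0,2,4,1
r1: -15,-15,-15,-15,-15,-15,-15,-15,-15,-15,-15,11,13,15,17,19,21,23,25,27,29,31,33,35,37,39,41,43,45,47,49,51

steps = 6; useful = 118; efficiency = 118/192 = 59/96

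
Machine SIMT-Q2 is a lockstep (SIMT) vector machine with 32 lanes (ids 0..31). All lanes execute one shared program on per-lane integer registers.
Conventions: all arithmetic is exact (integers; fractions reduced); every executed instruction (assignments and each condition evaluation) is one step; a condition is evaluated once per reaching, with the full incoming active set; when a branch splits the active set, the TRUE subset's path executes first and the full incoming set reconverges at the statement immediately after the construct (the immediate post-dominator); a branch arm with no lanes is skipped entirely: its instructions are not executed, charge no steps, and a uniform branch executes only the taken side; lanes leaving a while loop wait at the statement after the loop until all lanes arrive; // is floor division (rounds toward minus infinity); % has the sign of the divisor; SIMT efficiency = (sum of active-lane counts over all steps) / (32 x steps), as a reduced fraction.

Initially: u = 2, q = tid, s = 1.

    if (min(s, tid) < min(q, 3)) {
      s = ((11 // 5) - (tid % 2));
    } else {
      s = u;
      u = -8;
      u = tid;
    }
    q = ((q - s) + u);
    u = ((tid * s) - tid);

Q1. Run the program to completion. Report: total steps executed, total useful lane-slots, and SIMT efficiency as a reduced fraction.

Answer: 7 steps, 132 useful, 33/56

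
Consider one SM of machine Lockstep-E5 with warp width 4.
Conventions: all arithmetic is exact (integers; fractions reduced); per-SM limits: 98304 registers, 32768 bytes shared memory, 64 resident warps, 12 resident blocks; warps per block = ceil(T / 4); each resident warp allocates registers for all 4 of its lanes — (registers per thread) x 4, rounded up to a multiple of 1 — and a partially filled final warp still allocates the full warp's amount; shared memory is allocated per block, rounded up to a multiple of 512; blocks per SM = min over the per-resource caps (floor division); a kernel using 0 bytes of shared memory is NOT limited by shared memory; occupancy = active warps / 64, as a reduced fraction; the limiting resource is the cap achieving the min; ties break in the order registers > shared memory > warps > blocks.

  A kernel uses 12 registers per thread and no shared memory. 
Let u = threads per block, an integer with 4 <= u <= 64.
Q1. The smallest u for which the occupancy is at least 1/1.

Answer: u = 29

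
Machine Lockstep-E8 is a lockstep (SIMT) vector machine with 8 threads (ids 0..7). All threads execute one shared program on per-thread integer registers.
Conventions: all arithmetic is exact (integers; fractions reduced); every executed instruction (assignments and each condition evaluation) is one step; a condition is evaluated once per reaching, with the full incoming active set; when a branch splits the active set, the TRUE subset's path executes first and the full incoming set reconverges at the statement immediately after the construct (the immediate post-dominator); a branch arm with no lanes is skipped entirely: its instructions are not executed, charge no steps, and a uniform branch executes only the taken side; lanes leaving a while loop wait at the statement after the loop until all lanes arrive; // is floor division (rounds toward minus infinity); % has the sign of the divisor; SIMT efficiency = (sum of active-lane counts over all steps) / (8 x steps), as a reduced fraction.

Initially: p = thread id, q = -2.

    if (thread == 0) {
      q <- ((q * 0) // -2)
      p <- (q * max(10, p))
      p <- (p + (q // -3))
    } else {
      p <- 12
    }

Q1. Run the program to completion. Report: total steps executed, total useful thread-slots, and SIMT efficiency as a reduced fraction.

Answer: 5 steps, 18 useful, 9/20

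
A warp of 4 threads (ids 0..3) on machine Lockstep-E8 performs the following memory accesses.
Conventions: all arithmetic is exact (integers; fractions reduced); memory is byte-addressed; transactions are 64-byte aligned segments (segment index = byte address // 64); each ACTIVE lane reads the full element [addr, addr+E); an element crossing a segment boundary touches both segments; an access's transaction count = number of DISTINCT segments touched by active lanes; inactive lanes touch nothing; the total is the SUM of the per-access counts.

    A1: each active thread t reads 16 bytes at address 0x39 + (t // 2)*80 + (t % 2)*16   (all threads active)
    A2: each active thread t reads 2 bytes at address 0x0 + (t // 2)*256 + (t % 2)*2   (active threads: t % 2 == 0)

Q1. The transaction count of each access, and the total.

A1: 3 transactions
A2: 2 transactions

Answer: 3,2; total 5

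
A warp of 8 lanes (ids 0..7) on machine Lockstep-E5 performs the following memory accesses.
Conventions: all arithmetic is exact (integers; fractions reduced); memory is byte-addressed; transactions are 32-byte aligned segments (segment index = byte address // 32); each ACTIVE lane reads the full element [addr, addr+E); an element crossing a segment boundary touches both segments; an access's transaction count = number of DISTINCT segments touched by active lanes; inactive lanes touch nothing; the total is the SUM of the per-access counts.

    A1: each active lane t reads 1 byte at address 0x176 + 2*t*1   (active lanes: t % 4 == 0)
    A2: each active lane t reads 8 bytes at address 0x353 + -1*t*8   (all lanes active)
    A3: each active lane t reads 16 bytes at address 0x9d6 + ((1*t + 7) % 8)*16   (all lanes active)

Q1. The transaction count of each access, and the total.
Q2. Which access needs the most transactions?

A1: 1 transaction
A2: 3 transactions
A3: 5 transactions

Answer: 1,3,5; total 9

Answer: A3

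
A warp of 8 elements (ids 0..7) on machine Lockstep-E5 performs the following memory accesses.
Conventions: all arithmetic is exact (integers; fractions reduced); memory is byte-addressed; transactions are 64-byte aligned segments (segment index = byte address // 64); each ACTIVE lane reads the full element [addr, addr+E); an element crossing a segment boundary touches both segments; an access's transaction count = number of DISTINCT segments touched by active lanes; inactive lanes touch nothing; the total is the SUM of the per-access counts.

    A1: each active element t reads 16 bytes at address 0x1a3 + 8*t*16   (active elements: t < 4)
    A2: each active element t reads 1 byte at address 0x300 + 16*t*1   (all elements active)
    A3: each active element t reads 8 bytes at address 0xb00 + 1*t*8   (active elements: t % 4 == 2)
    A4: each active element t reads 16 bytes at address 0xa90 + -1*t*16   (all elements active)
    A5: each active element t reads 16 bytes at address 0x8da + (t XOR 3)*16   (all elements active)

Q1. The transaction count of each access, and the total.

A1: 4 transactions
A2: 2 transactions
A3: 1 transaction
A4: 3 transactions
A5: 3 transactions

Answer: 4,2,1,3,3; total 13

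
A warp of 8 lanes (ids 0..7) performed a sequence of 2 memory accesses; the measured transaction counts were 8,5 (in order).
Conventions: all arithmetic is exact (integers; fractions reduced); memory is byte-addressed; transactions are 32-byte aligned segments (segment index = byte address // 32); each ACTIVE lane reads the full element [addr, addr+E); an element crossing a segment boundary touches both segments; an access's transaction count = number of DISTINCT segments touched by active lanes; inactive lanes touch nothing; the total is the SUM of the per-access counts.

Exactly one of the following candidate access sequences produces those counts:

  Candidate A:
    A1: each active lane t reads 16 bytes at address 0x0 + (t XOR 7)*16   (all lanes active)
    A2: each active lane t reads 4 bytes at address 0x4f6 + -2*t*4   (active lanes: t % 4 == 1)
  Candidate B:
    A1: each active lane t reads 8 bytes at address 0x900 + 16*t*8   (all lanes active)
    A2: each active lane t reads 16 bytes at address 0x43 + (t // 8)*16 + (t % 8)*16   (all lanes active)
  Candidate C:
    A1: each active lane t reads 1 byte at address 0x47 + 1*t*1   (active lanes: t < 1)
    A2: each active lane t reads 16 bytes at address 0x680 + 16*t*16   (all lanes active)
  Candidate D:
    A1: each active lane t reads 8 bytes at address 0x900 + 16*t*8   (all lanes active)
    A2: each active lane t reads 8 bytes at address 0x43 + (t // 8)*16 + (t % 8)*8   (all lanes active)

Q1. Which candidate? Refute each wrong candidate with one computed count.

A: A1 gives 4 transactions, not 8
C: A1 gives 1 transaction, not 8
D: A2 gives 3 transactions, not 5
B: all counts match (8,5)

Answer: B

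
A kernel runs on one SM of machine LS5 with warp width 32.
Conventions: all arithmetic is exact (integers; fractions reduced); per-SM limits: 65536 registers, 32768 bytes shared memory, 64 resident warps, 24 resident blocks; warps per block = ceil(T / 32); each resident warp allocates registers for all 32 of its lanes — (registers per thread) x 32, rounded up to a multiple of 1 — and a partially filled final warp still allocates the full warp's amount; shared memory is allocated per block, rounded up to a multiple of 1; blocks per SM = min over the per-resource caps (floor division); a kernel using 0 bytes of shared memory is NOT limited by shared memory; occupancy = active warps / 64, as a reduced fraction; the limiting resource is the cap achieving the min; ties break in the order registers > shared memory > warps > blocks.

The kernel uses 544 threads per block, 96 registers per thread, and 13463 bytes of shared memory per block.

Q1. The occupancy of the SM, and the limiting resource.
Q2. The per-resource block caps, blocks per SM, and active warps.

Answer: occupancy 17/64, limited by registers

registers: 1 block
shared memory: 2 blocks
warps: 3 blocks
blocks: 24 blocks

Answer: 1 block, 17 active warps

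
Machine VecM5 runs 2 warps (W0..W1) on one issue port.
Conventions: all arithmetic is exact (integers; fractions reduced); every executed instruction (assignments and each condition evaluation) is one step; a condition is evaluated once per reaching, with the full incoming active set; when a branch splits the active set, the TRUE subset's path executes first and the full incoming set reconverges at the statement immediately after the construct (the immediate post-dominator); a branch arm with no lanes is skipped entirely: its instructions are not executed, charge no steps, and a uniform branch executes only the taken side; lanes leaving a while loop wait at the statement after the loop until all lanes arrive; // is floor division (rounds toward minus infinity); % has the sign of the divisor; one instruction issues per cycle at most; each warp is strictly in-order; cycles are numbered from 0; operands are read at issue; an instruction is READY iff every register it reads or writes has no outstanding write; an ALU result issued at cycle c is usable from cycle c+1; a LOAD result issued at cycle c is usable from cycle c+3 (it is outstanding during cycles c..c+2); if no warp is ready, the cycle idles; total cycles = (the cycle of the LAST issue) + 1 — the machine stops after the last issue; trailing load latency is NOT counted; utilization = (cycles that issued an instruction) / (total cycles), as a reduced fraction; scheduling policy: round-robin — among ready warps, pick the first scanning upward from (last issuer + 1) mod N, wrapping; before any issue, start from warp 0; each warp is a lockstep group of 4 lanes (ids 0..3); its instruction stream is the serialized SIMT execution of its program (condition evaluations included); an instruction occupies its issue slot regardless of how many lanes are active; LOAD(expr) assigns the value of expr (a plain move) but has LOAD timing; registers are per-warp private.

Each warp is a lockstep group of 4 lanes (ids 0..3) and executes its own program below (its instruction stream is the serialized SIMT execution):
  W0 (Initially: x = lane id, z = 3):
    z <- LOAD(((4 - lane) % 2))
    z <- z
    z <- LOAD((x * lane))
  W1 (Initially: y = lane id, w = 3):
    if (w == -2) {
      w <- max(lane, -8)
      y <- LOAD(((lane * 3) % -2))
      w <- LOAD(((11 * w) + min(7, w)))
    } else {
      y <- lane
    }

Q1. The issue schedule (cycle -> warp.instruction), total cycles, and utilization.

cycle 0: W0.I0
cycle 1: W1.I0
cycle 2: W1.I1
cycle 3: W0.I1
cycle 4: W0.I2

Answer: 5 cycles, utilization 1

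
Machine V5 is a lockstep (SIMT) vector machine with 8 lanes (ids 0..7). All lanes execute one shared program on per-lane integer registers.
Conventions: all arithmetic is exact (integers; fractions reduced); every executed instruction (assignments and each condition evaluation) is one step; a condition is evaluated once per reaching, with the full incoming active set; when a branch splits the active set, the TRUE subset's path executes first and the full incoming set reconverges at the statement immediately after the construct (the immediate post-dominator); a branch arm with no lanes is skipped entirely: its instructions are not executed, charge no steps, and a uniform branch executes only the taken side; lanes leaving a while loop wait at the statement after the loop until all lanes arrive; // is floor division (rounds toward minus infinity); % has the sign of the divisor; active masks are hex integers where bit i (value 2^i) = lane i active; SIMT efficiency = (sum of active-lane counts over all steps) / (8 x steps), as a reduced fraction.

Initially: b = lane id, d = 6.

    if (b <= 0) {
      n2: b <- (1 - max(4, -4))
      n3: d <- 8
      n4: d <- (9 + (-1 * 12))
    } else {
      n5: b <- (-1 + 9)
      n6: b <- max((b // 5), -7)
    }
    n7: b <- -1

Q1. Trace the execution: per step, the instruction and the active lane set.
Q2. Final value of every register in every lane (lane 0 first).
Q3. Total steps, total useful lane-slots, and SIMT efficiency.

step 0: eval (b <= 0)                0xff
step 1: b <- (1 - max(4, -4))        0x01
step 2: d <- 8                       0x01
step 3: d <- (9 + (-1 * 12))         0x01
step 4: b <- (-1 + 9)                0xfe
step 5: b <- max((b // 5), -7)       0xfe
step 6: b <- -1                      0xff

Answer: 7 steps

b: -1,-1,-1,-1,-1,-1,-1,-1
d: -3,6,6,6,6,6,6,6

steps = 7; useful = 33; efficiency = 33/56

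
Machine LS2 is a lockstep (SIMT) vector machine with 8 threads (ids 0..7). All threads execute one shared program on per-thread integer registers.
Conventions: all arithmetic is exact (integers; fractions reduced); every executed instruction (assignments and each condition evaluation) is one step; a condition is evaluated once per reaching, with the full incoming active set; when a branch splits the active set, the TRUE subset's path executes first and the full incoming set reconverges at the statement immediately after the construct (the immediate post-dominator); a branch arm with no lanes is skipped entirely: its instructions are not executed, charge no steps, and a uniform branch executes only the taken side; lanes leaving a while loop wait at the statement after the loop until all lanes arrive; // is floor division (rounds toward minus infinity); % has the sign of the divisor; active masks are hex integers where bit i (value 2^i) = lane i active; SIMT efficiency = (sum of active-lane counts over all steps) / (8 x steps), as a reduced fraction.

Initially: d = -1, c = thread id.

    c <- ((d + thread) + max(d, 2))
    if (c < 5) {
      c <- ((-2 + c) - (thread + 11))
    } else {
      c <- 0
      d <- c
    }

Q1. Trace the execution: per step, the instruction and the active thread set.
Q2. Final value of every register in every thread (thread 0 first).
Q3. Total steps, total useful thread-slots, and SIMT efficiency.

step 0: c <- ((d + thread) + max(d, 2)) 0xff
step 1: eval (c < 5)                 0xff
step 2: c <- ((-2 + c) - (thread + 11)) 0x0f
step 3: c <- 0                       0xf0
step 4: d <- c                       0xf0

Answer: 5 steps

d: -1,-1,-1,-1,0,0,0,0
c: -12,-12,-12,-12,0,0,0,0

steps = 5; useful = 28; efficiency = 28/40 = 7/10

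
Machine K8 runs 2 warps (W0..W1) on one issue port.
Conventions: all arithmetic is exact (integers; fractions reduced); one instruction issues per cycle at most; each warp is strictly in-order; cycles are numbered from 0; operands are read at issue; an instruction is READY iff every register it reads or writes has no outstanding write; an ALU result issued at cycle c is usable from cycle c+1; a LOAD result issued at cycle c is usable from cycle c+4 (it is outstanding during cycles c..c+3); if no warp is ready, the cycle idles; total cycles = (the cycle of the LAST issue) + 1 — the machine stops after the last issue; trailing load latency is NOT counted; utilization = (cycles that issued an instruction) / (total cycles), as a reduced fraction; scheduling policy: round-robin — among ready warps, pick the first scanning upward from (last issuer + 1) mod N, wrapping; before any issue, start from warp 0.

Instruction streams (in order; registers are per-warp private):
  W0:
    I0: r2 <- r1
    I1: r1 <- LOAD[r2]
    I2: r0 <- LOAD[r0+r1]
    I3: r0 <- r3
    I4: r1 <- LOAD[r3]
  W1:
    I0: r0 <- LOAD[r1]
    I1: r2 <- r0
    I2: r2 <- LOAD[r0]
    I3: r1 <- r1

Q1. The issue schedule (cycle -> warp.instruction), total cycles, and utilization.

cycle 0: W0.I0
cycle 1: W1.I0
cycle 2: W0.I1
cycle 3: idle
cycle 4: idle
cycle 5: W1.I1
cycle 6: W0.I2
cycle 7: W1.I2
cycle 8: W1.I3
cycle 9: idle
cycle 10: W0.I3
cycle 11: W0.I4

Answer: 12 cycles, utilization 3/4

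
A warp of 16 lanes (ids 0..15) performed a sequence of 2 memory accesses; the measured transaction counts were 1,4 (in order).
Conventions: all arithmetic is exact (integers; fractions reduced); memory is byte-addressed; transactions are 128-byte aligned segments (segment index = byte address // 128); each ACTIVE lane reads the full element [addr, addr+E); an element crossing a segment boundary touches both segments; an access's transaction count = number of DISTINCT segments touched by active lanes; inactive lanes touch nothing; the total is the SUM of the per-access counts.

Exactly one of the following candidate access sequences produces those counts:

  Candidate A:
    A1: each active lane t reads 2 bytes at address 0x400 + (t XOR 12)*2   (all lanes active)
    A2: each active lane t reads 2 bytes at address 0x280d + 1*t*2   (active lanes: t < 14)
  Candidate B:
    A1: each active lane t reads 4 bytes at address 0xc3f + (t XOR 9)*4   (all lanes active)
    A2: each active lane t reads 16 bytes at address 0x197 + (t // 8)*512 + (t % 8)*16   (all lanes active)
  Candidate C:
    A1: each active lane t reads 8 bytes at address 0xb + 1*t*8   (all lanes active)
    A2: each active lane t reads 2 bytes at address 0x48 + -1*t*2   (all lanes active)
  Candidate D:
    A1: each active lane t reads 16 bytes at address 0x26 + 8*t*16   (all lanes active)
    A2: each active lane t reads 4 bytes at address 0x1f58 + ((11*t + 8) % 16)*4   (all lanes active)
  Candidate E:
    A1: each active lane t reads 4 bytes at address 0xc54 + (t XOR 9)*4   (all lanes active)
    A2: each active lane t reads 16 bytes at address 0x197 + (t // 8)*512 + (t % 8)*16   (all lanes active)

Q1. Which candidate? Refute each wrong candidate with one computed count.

A: A2 gives 1 transaction, not 4
C: A1 gives 2 transactions, not 1
D: A1 gives 16 transactions, not 1
E: A1 gives 2 transactions, not 1
B: all counts match (1,4)

Answer: B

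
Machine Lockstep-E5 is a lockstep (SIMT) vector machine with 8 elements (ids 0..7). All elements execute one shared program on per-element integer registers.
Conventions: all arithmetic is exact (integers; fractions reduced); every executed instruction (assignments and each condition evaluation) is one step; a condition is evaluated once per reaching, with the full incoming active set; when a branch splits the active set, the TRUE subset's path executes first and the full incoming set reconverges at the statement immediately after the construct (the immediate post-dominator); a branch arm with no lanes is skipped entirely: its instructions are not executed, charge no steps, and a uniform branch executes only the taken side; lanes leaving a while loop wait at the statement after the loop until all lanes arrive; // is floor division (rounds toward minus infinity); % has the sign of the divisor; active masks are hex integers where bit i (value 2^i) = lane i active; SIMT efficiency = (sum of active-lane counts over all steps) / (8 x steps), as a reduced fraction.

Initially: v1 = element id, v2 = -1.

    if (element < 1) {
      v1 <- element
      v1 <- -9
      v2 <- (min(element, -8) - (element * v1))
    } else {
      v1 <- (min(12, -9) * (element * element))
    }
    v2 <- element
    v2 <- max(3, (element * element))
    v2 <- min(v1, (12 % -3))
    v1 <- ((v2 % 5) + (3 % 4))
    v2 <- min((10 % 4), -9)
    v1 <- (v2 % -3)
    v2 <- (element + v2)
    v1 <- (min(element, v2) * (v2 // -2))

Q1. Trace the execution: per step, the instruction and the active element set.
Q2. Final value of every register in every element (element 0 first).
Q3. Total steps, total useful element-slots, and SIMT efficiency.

step 0: eval (element < 1)           0xff
step 1: v1 <- element                0x01
step 2: v1 <- -9                     0x01
step 3: v2 <- (min(element, -8) - (element * v1)) 0x01
step 4: v1 <- (min(12, -9) * (element * element)) 0xfe
step 5: v2 <- element                0xff
step 6: v2 <- max(3, (element * element)) 0xff
step 7: v2 <- min(v1, (12 % -3))     0xff
step 8: v1 <- ((v2 % 5) + (3 % 4))   0xff
step 9: v2 <- min((10 % 4), -9)      0xff
step 10: v1 <- (v2 % -3)              0xff
step 11: v2 <- (element + v2)         0xff
step 12: v1 <- (min(element, v2) * (v2 // -2)) 0xff

Answer: 13 steps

v1: -36,-32,-21,-18,-10,-8,-3,-2
v2: -9,-8,-7,-6,-5,-4,-3,-2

steps = 13; useful = 82; efficiency = 82/104 = 41/52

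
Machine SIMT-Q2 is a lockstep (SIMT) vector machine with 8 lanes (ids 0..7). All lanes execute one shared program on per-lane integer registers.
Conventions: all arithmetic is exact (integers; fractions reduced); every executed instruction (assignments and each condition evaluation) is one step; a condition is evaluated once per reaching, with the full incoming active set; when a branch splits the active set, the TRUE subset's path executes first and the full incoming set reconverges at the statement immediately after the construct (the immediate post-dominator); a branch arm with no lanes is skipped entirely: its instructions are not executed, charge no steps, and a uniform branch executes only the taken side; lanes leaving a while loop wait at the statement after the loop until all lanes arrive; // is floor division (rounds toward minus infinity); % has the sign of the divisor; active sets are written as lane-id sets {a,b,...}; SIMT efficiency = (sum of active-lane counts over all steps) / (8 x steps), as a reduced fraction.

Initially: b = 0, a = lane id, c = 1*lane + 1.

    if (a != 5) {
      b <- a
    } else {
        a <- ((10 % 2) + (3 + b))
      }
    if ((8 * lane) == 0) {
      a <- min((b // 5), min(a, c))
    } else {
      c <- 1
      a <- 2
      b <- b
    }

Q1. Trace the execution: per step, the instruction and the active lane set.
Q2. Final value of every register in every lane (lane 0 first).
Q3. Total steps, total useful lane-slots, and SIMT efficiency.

step 0: eval (a != 5)                {0,1,2,3,4,5,6,7}
step 1: b <- a                       {0,1,2,3,4,6,7}
step 2: a <- ((10 % 2) + (3 + b))    {5}
step 3: eval ((8 * lane) == 0)       {0,1,2,3,4,5,6,7}
step 4: a <- min((b // 5), min(a, c)) {0}
step 5: c <- 1                       {1,2,3,4,5,6,7}
step 6: a <- 2                       {1,2,3,4,5,6,7}
step 7: b <- b                       {1,2,3,4,5,6,7}

Answer: 8 steps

b: 0,1,2,3,4,0,6,7
a: 0,2,2,2,2,2,2,2
c: 1,1,1,1,1,1,1,1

steps = 8; useful = 46; efficiency = 46/64 = 23/32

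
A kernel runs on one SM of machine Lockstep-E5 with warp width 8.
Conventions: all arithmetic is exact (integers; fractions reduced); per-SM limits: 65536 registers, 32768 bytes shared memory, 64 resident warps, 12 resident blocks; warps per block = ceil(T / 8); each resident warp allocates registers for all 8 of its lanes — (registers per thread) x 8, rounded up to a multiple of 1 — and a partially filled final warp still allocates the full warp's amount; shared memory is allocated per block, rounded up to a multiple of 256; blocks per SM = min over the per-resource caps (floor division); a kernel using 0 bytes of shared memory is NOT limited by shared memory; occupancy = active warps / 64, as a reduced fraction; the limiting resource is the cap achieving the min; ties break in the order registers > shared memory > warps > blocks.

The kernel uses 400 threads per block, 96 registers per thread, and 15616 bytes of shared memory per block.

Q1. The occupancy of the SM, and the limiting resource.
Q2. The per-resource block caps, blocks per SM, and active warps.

Answer: occupancy 25/32, limited by registers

registers: 1 block
shared memory: 2 blocks
warps: 1 block
blocks: 12 blocks

Answer: 1 block, 50 active warps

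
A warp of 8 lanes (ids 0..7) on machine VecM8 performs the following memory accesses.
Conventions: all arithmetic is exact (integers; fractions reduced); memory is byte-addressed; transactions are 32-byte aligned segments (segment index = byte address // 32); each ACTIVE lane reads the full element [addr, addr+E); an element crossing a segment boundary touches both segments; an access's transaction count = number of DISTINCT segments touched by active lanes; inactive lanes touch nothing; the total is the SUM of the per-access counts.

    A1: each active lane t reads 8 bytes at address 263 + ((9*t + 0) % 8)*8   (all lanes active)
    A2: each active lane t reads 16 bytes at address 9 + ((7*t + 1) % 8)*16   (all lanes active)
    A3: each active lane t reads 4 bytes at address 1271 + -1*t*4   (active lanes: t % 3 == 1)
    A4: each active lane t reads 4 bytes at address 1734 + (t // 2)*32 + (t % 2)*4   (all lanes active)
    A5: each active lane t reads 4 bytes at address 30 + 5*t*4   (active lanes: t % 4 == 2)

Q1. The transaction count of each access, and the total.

A1: 3 transactions
A2: 5 transactions
A3: 2 transactions
A4: 4 transactions
A5: 2 transactions

Answer: 3,5,2,4,2; total 16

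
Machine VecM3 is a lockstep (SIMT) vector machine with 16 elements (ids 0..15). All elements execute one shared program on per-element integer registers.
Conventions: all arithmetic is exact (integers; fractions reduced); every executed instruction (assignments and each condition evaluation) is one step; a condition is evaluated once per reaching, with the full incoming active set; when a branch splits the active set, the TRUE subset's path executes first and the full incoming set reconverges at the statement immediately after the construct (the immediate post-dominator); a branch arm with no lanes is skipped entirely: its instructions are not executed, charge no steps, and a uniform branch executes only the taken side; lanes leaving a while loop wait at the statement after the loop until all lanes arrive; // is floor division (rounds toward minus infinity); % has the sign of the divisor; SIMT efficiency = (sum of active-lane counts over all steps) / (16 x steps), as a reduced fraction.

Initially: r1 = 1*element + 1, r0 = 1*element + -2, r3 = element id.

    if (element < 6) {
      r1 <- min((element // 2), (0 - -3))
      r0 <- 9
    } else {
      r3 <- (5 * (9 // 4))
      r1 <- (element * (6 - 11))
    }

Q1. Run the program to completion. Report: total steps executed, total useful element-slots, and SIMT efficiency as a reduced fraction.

Answer: 5 steps, 48 useful, 3/5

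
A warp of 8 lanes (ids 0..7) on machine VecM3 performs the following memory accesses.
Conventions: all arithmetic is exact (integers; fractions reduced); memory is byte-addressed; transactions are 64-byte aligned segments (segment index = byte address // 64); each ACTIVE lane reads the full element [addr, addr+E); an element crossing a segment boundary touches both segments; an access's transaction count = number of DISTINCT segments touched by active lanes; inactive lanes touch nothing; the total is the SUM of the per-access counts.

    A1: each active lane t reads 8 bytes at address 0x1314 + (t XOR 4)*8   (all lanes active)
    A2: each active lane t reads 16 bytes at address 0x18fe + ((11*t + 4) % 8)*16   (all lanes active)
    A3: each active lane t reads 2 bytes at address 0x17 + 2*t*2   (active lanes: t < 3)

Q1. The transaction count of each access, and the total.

A1: 2 transactions
A2: 3 transactions
A3: 1 transaction

Answer: 2,3,1; total 6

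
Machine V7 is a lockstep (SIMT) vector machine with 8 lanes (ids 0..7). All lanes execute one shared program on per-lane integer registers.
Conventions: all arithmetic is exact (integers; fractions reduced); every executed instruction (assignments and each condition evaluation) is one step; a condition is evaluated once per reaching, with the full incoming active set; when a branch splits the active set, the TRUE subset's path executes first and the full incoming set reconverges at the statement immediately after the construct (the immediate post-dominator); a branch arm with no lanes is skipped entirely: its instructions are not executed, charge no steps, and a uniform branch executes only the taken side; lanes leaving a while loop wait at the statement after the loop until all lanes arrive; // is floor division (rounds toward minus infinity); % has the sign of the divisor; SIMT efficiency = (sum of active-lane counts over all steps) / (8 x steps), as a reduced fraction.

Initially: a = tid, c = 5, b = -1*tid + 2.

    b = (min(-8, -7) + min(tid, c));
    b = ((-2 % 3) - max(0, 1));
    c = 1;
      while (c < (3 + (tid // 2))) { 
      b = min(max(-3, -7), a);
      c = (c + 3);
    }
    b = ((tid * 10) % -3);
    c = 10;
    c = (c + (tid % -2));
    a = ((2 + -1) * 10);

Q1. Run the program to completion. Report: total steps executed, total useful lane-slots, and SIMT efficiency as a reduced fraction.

Answer: 14 steps, 100 useful, 25/28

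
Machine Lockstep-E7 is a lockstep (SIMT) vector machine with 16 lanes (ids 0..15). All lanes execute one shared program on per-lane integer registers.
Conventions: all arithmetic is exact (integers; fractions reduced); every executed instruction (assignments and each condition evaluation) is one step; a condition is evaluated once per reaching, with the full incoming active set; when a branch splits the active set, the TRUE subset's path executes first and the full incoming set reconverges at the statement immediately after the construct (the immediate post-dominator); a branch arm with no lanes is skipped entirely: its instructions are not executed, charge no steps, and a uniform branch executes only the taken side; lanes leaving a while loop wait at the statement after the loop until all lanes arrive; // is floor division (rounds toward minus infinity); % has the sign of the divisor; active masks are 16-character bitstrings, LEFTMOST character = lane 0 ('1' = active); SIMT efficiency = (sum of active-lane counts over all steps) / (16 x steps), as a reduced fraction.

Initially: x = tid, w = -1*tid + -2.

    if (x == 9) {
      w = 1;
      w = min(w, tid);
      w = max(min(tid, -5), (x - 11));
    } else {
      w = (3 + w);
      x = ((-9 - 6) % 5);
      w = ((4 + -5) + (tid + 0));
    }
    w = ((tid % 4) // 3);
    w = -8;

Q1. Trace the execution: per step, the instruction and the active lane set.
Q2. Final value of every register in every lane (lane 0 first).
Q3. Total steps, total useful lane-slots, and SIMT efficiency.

step 0: eval (x == 9)                1111111111111111
step 1: w <- 1                       0000000001000000
step 2: w <- min(w, tid)             0000000001000000
step 3: w <- max(min(tid, -5), (x - 11)) 0000000001000000
step 4: w <- (3 + w)                 1111111110111111
step 5: x <- ((-9 - 6) % 5)          1111111110111111
step 6: w <- ((4 + -5) + (tid + 0))  1111111110111111
step 7: w <- ((tid % 4) // 3)        1111111111111111
step 8: w <- -8                      1111111111111111

Answer: 9 steps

x: 0,0,0,0,0,0,0,0,0,9,0,0,0,0,0,0
w: -8,-8,-8,-8,-8,-8,-8,-8,-8,-8,-8,-8,-8,-8,-8,-8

steps = 9; useful = 96; efficiency = 96/144 = 2/3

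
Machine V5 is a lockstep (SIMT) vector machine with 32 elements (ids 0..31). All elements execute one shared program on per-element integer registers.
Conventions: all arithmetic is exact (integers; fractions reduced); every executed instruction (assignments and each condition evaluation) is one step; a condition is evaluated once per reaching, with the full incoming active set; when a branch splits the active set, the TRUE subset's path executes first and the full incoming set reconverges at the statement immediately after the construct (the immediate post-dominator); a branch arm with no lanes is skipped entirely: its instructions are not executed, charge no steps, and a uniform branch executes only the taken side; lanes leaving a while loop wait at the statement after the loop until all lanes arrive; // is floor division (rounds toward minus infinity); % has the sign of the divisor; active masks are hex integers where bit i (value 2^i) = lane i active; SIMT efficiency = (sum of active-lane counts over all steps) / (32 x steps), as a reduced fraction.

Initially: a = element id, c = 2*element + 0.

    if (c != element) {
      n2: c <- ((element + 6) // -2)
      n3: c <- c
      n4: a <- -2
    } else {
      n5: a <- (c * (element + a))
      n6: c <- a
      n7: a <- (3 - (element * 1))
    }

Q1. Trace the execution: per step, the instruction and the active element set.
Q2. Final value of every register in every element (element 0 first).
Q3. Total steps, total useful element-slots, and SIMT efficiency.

step 0: eval (c != element)          0xffffffff
step 1: c <- ((element + 6) // -2)   0xfffffffe
step 2: c <- c                       0xfffffffe
step 3: a <- -2                      0xfffffffe
step 4: a <- (c * (element + a))     0x00000001
step 5: c <- a                       0x00000001
step 6: a <- (3 - (element * 1))     0x00000001

Answer: 7 steps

a: 3,-2,-2,-2,-2,-2,-2,-2,-2,-2,-2,-2,-2,-2,-2,-2,-2,-2,-2,-2,-2,-2,-2,-2,-2,-2,-2,-2,-2,-2,-2,-2
c: 0,-4,-4,-5,-5,-6,-6,-7,-7,-8,-8,-9,-9,-10,-10,-11,-11,-12,-12,-13,-13,-14,-14,-15,-15,-16,-16,-17,-17,-18,-18,-19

steps = 7; useful = 128; efficiency = 128/224 = 4/7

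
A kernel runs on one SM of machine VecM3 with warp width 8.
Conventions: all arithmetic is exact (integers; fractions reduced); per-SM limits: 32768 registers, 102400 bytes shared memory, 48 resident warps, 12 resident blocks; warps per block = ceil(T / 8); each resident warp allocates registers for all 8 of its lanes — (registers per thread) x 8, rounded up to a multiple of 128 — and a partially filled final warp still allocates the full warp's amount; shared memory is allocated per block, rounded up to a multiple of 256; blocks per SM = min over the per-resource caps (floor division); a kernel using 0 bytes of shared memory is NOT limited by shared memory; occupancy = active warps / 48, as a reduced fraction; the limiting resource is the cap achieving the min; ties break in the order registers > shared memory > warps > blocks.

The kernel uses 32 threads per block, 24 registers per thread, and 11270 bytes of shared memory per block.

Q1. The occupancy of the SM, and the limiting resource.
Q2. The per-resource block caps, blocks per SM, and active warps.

Answer: occupancy 2/3, limited by shared memory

registers: 32 blocks
shared memory: 8 blocks
warps: 12 blocks
blocks: 12 blocks

Answer: 8 blocks, 32 active warps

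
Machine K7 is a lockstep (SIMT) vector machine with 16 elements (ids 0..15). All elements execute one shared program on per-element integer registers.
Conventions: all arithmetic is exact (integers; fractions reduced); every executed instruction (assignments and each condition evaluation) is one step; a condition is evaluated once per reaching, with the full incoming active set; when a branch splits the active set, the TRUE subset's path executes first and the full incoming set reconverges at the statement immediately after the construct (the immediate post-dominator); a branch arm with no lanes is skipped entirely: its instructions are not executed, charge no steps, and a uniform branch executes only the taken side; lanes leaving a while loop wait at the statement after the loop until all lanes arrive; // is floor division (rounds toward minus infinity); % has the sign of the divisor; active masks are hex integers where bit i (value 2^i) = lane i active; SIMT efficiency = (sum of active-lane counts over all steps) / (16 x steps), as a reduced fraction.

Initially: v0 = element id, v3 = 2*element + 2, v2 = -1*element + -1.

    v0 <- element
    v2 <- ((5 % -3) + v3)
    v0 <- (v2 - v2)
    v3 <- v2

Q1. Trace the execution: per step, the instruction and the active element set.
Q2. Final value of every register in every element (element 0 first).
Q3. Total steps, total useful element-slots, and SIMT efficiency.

step 0: v0 <- element                0xffff
step 1: v2 <- ((5 % -3) + v3)        0xffff
step 2: v0 <- (v2 - v2)              0xffff
step 3: v3 <- v2                     0xffff

Answer: 4 steps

v0: 0,0,0,0,0,0,0,0,0,0,0,0,0,0,0,0
v3: 1,3,5,7,9,11,13,15,17,19,21,23,25,27,29,31
v2: 1,3,5,7,9,11,13,15,17,19,21,23,25,27,29,31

steps = 4; useful = 64; efficiency = 64/64 = 1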